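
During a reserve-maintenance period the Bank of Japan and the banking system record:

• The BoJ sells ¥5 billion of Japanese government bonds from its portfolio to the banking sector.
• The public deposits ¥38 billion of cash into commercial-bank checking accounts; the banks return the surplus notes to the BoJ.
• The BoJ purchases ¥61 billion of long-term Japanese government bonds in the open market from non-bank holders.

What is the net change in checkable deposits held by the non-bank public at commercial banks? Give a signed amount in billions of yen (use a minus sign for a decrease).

OMO sale (to banks) ¥5 billion: the counterparty is a bank, so public deposits are unchanged → 0.
Currency deposit ¥38 billion: non-bank counterparties' bank balances rise → +¥38B.
Asset purchase (from non-banks) ¥61 billion: non-bank counterparties' bank balances rise → +¥61B.
Net: 0 + 38 + 61 = +¥99 billion.

+¥99 billion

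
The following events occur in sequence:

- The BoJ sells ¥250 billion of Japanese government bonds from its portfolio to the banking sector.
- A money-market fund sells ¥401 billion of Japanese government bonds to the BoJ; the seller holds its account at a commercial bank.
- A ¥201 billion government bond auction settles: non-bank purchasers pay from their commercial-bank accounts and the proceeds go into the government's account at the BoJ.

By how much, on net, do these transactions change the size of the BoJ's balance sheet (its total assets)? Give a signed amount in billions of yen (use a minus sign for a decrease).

+¥151 billion

BoJ balance sheet:
  Assets:      Securities +¥151B
  Liabilities: Bank reserves −¥50B, Government deposits +¥201B
Change in total BoJ assets = +¥151 billion.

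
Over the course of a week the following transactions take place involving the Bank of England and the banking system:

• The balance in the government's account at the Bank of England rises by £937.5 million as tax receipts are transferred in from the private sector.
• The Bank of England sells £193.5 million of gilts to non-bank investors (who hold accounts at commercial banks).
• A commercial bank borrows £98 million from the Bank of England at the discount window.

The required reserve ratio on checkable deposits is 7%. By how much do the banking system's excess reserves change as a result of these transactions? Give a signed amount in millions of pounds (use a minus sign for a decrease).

Government account inflow £937.5 million: reserves −£937.5M, deposits −£937.5M.
Asset sale (to non-banks) £193.5 million: reserves −£193.5M, deposits −£193.5M.
Discount-window loan £98 million: reserves +£98M, deposits 0.
Totals: Δreserves = −£1033M, Δdeposits = −£1131M.
Δrequired reserves = 7% × −£1131M = −£79.17M.
Δexcess reserves = Δreserves − Δrequired = −£1033M − (−£79.17M) = -£953.83 million.

-£953.83 million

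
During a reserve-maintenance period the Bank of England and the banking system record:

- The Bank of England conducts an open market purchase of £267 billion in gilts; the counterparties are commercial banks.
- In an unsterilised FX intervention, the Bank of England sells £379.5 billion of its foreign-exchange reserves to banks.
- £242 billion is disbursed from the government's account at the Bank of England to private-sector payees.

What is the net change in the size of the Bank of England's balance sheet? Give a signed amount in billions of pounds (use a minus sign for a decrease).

-£112.5 billion

Bank of England balance sheet:
  Assets:      Securities +£267B, Foreign assets −£379.5B
  Liabilities: Bank reserves +£129.5B, Government deposits −£242B
Commercial banking system:
  Assets:      Reserves at CB +£129.5B, Securities −£267B, Foreign assets +£379.5B
  Liabilities: Checkable deposits +£242B
Change in total Bank of England assets = -£112.5 billion.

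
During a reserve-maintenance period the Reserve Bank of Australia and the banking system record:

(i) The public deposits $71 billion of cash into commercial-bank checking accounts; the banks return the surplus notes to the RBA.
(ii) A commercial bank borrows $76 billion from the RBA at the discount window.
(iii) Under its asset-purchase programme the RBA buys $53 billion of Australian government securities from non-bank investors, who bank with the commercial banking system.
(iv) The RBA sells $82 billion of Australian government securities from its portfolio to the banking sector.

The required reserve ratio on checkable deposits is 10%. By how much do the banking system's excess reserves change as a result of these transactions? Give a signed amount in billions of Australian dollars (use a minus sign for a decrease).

+$105.6 billion

Currency deposit $71 billion: reserves +$71B, deposits +$71B.
Discount-window loan $76 billion: reserves +$76B, deposits 0.
Asset purchase (from non-banks) $53 billion: reserves +$53B, deposits +$53B.
OMO sale (to banks) $82 billion: reserves −$82B, deposits 0.
Totals: Δreserves = +$118B, Δdeposits = +$124B.
Δrequired reserves = 10% × +$124B = +$12.4B.
Δexcess reserves = Δreserves − Δrequired = +$118B − (+$12.4B) = +$105.6 billion.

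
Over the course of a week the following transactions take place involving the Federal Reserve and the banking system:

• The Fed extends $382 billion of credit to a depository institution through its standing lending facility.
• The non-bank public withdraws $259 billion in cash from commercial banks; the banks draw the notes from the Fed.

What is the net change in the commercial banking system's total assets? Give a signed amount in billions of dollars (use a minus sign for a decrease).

Fed balance sheet:
  Assets:      Loans to banks +$382B
  Liabilities: Bank reserves +$123B, Currency in circulation +$259B
Commercial banking system:
  Assets:      Reserves at CB +$123B
  Liabilities: Checkable deposits −$259B, Borrowings from CB +$382B
Change in total bank assets = +$123 billion.

+$123 billion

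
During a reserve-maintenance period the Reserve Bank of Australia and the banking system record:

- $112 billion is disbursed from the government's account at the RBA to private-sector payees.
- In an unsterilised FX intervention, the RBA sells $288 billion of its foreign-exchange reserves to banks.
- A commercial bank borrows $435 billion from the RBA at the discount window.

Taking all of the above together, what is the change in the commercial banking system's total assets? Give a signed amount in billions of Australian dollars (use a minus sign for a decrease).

RBA balance sheet:
  Assets:      Loans to banks +$435B, Foreign assets −$288B
  Liabilities: Bank reserves +$259B, Government deposits −$112B
Commercial banking system:
  Assets:      Reserves at CB +$259B, Foreign assets +$288B
  Liabilities: Checkable deposits +$112B, Borrowings from CB +$435B
Change in total bank assets = +$547 billion.

+$547 billion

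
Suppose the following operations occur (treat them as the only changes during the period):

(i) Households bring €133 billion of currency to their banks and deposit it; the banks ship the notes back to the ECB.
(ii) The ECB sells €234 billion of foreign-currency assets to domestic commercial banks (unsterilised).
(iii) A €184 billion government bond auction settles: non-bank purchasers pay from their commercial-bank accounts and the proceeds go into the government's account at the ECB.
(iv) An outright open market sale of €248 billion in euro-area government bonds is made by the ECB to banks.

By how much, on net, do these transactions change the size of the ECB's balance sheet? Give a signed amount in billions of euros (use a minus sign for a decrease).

-€482 billion

Currency deposit €133 billion: only the composition of liabilities changes → 0.
FX sale €234 billion: an ECB asset is shed → −€234B.
Government account inflow €184 billion: only the composition of liabilities changes → 0.
OMO sale (to banks) €248 billion: an ECB asset is shed → −€248B.
Net: 0 − 234 + 0 − 248 = -€482 billion.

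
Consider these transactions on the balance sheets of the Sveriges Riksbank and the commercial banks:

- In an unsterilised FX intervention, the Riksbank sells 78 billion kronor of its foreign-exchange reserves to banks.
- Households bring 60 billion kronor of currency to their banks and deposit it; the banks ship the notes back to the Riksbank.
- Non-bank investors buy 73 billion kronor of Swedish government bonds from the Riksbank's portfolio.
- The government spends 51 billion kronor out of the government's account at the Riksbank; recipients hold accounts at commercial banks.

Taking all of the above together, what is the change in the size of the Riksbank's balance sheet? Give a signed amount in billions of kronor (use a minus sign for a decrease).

FX sale 78 billion kronor: a Riksbank asset is shed → −78B.
Currency deposit 60 billion kronor: only the composition of liabilities changes → 0.
Asset sale (to non-banks) 73 billion kronor: a Riksbank asset is shed → −73B.
Government spending 51 billion kronor: only the composition of liabilities changes → 0.
Net: −78 + 0 − 73 + 0 = -151 billion.

-151 billion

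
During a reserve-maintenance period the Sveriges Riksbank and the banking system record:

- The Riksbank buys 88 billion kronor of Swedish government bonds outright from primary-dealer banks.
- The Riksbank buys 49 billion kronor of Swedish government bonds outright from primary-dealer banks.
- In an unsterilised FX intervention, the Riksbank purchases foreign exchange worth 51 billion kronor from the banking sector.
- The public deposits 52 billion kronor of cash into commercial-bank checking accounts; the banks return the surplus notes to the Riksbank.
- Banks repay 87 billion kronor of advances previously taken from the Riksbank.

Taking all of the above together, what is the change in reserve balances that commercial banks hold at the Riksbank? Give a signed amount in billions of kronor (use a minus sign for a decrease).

+153 billion

OMO purchase (from banks) 88 billion kronor: the Riksbank pays by crediting reserve accounts → +88B.
OMO purchase (from banks) 49 billion kronor: the Riksbank pays by crediting reserve accounts → +49B.
FX purchase 51 billion kronor: the Riksbank pays by crediting reserve accounts → +51B.
Currency deposit 52 billion kronor: returned notes are swapped for reserve credit → +52B.
Discount-window repayment 87 billion kronor: repayment is debited from reserves → −87B.
Net: 88 + 49 + 51 + 52 − 87 = +153 billion.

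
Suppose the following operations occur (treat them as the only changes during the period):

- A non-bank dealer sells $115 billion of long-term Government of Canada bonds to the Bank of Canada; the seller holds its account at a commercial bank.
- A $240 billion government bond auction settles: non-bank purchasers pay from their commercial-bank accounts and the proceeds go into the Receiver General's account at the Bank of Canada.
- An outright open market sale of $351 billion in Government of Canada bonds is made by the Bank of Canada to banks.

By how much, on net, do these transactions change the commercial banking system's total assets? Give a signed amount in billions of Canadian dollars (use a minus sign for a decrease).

-$125 billion

Asset purchase (from non-banks) $115 billion: bank balance sheets expand → +$115B.
Government account inflow $240 billion: bank balance sheets shrink → −$240B.
OMO sale (to banks) $351 billion: just an asset swap on bank balance sheets → 0.
Net: 115 − 240 + 0 = -$125 billion.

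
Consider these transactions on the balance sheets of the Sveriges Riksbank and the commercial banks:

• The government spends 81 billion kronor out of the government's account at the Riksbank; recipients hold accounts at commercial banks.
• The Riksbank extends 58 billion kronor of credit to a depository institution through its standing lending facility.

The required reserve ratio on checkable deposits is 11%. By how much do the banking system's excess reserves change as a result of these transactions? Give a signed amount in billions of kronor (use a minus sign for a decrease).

Government spending 81 billion kronor: reserves +81B, deposits +81B.
Discount-window loan 58 billion kronor: reserves +58B, deposits 0.
Totals: Δreserves = +139B, Δdeposits = +81B.
Δrequired reserves = 11% × +81B = +8.91B.
Δexcess reserves = Δreserves − Δrequired = +139B − (+8.91B) = +130.09 billion.

+130.09 billion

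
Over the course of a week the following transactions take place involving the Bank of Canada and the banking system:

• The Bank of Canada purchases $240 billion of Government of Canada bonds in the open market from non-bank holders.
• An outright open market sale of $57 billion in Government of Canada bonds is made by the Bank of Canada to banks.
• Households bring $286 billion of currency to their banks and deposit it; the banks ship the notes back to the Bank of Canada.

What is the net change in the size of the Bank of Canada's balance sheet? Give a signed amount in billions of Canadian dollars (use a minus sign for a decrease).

Bank of Canada balance sheet:
  Assets:      Securities +$183B
  Liabilities: Bank reserves +$469B, Currency in circulation −$286B
Commercial banking system:
  Assets:      Reserves at CB +$469B, Securities +$57B
  Liabilities: Checkable deposits +$526B
Change in total Bank of Canada assets = +$183 billion.

+$183 billion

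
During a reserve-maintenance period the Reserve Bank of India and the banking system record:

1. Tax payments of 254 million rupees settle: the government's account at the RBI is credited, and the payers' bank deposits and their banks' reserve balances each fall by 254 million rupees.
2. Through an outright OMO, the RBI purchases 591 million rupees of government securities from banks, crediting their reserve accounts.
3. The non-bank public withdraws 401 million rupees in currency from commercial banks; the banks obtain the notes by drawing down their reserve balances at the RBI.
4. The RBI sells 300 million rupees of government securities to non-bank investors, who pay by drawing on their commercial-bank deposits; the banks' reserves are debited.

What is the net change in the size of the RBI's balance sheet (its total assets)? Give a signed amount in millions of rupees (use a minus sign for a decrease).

+291 million

Government account inflow 254 million rupees: only the composition of liabilities changes → 0.
OMO purchase (from banks) 591 million rupees: an RBI asset is acquired → +591M.
Currency withdrawal 401 million rupees: only the composition of liabilities changes → 0.
Asset sale (to non-banks) 300 million rupees: an RBI asset is shed → −300M.
Net: 0 + 591 + 0 − 300 = +291 million.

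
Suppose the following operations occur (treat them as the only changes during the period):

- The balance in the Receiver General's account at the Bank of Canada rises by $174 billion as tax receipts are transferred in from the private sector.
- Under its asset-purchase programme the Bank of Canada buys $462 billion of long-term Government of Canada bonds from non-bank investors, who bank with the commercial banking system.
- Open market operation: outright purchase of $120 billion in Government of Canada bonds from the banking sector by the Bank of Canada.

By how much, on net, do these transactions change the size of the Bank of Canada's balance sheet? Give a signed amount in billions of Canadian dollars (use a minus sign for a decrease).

Government account inflow $174 billion: only the composition of liabilities changes → 0.
Asset purchase (from non-banks) $462 billion: a Bank of Canada asset is acquired → +$462B.
OMO purchase (from banks) $120 billion: a Bank of Canada asset is acquired → +$120B.
Net: 0 + 462 + 120 = +$582 billion.

+$582 billion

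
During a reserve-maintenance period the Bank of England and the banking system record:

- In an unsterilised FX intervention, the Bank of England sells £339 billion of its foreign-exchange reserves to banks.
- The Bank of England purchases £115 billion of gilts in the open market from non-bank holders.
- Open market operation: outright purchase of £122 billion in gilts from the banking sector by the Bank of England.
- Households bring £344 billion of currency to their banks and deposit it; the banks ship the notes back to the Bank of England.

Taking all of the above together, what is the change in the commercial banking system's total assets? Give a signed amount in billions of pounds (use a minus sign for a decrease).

Bank of England balance sheet:
  Assets:      Securities +£237B, Foreign assets −£339B
  Liabilities: Bank reserves +£242B, Currency in circulation −£344B
Commercial banking system:
  Assets:      Reserves at CB +£242B, Securities −£122B, Foreign assets +£339B
  Liabilities: Checkable deposits +£459B
Change in total bank assets = +£459 billion.

+£459 billion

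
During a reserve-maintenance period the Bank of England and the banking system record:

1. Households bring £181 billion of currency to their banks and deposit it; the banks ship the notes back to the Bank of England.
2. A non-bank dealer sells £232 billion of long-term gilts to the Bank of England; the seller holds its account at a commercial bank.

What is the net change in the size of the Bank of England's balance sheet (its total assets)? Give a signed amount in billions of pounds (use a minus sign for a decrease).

Bank of England balance sheet:
  Assets:      Securities +£232B
  Liabilities: Bank reserves +£413B, Currency in circulation −£181B
Change in total Bank of England assets = +£232 billion.

+£232 billion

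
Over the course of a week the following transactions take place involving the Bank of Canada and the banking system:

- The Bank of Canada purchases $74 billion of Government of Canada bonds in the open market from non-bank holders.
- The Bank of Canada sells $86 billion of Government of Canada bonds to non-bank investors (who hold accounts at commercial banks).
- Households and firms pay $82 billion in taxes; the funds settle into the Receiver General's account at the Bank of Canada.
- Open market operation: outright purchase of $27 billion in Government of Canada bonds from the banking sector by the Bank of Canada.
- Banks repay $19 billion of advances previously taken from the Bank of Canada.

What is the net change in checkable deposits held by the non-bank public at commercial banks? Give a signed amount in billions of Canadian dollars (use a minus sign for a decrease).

Bank of Canada balance sheet:
  Assets:      Securities +$15B, Loans to banks −$19B
  Liabilities: Bank reserves −$86B, Government deposits +$82B
Commercial banking system:
  Assets:      Reserves at CB −$86B, Securities −$27B
  Liabilities: Checkable deposits −$94B, Borrowings from CB −$19B
So the change in checkable deposits held by the non-bank public at commercial banks is -$94 billion.

-$94 billion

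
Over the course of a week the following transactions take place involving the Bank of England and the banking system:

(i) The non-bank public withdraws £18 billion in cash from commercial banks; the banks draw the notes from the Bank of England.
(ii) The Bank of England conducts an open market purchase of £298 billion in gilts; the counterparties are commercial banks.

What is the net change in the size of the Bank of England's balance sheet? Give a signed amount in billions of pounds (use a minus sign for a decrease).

+£298 billion

Currency withdrawal £18 billion: only the composition of liabilities changes → 0.
OMO purchase (from banks) £298 billion: a Bank of England asset is acquired → +£298B.
Net: 0 + 298 = +£298 billion.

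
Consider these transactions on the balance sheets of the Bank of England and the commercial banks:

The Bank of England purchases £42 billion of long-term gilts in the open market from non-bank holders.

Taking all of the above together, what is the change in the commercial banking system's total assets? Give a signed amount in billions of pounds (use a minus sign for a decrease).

Asset purchase (from non-banks) £42 billion: bank balance sheets expand → +£42B.

+£42 billion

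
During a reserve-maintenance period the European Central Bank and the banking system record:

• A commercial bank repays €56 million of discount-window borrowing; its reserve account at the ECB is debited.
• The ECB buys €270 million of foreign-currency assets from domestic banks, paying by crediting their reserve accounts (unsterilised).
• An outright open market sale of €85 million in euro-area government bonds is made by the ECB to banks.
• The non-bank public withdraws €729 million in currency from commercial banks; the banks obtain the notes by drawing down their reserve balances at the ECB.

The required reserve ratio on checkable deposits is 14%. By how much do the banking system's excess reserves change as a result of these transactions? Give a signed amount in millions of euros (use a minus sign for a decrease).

Discount-window repayment €56 million: reserves −€56M, deposits 0.
FX purchase €270 million: reserves +€270M, deposits 0.
OMO sale (to banks) €85 million: reserves −€85M, deposits 0.
Currency withdrawal €729 million: reserves −€729M, deposits −€729M.
Totals: Δreserves = −€600M, Δdeposits = −€729M.
Δrequired reserves = 14% × −€729M = −€102.06M.
Δexcess reserves = Δreserves − Δrequired = −€600M − (−€102.06M) = -€497.94 million.

-€497.94 million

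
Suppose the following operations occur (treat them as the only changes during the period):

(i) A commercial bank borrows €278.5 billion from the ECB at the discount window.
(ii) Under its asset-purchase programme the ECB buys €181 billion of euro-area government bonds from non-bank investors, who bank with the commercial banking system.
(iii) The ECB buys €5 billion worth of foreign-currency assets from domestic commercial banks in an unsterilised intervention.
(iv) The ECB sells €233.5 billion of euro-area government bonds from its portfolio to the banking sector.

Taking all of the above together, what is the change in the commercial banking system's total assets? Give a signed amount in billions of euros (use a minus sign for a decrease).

+€459.5 billion

ECB balance sheet:
  Assets:      Securities −€52.5B, Loans to banks +€278.5B, Foreign assets +€5B
  Liabilities: Bank reserves +€231B
Commercial banking system:
  Assets:      Reserves at CB +€231B, Securities +€233.5B, Foreign assets −€5B
  Liabilities: Checkable deposits +€181B, Borrowings from CB +€278.5B
Change in total bank assets = +€459.5 billion.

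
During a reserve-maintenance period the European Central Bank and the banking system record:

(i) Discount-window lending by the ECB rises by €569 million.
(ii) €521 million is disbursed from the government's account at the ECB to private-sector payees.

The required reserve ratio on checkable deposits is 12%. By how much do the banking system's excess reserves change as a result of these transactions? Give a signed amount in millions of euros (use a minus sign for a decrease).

Discount-window loan €569 million: reserves +€569M, deposits 0.
Government spending €521 million: reserves +€521M, deposits +€521M.
Totals: Δreserves = +€1090M, Δdeposits = +€521M.
Δrequired reserves = 12% × +€521M = +€62.52M.
Δexcess reserves = Δreserves − Δrequired = +€1090M − (+€62.52M) = +€1027.48 million.

+€1027.48 million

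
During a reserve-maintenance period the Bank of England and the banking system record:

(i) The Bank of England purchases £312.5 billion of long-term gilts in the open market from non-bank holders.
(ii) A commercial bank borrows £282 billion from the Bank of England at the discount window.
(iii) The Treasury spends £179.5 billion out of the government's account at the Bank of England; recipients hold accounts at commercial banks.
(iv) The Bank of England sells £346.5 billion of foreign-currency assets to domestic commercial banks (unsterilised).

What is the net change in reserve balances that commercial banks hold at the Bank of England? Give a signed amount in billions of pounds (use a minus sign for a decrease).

Bank of England balance sheet:
  Assets:      Securities +£312.5B, Loans to banks +£282B, Foreign assets −£346.5B
  Liabilities: Bank reserves +£427.5B, Government deposits −£179.5B
Commercial banking system:
  Assets:      Reserves at CB +£427.5B, Foreign assets +£346.5B
  Liabilities: Checkable deposits +£492B, Borrowings from CB +£282B
So the change in reserve balances that commercial banks hold at the Bank of England is +£427.5 billion.

+£427.5 billion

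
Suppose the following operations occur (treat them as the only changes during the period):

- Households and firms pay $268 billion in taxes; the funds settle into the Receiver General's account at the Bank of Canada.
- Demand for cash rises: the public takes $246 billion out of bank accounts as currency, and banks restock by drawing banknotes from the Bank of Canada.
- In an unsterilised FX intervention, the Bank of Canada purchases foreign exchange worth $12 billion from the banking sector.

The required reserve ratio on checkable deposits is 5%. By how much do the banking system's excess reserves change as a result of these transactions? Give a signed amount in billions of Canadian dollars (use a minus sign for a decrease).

Government account inflow $268 billion: reserves −$268B, deposits −$268B.
Currency withdrawal $246 billion: reserves −$246B, deposits −$246B.
FX purchase $12 billion: reserves +$12B, deposits 0.
Totals: Δreserves = −$502B, Δdeposits = −$514B.
Δrequired reserves = 5% × −$514B = −$25.7B.
Δexcess reserves = Δreserves − Δrequired = −$502B − (−$25.7B) = -$476.3 billion.

-$476.3 billion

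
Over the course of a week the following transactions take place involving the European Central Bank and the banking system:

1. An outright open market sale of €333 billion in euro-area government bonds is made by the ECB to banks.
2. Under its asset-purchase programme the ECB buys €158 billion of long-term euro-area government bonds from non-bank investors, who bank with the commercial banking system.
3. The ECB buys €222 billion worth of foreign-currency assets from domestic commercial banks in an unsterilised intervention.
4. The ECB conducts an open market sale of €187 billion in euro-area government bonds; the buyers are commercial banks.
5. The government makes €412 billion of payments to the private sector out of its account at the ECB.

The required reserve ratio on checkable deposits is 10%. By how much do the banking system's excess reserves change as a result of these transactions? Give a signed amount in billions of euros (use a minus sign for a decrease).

OMO sale (to banks) €333 billion: reserves −€333B, deposits 0.
Asset purchase (from non-banks) €158 billion: reserves +€158B, deposits +€158B.
FX purchase €222 billion: reserves +€222B, deposits 0.
OMO sale (to banks) €187 billion: reserves −€187B, deposits 0.
Government spending €412 billion: reserves +€412B, deposits +€412B.
Totals: Δreserves = +€272B, Δdeposits = +€570B.
Δrequired reserves = 10% × +€570B = +€57B.
Δexcess reserves = Δreserves − Δrequired = +€272B − (+€57B) = +€215 billion.

+€215 billion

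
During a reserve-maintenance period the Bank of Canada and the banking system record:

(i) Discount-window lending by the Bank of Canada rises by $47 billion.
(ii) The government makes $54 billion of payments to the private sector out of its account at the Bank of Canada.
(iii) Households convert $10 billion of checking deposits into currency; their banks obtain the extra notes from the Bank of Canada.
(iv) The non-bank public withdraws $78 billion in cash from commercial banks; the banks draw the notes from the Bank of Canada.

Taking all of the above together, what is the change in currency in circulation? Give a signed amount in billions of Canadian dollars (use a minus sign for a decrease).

Bank of Canada balance sheet:
  Assets:      Loans to banks +$47B
  Liabilities: Bank reserves +$13B, Currency in circulation +$88B, Government deposits −$54B
So the change in currency in circulation is +$88 billion.

+$88 billion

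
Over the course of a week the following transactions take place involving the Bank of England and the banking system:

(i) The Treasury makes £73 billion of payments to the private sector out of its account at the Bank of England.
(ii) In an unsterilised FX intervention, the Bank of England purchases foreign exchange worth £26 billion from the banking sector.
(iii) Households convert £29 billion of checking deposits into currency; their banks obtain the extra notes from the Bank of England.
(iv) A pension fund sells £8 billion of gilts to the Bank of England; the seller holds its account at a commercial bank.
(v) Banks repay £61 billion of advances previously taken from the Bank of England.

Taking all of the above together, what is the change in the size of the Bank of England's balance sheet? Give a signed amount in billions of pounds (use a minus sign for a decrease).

-£27 billion

Government spending £73 billion: only the composition of liabilities changes → 0.
FX purchase £26 billion: a Bank of England asset is acquired → +£26B.
Currency withdrawal £29 billion: only the composition of liabilities changes → 0.
Asset purchase (from non-banks) £8 billion: a Bank of England asset is acquired → +£8B.
Discount-window repayment £61 billion: a Bank of England asset is shed → −£61B.
Net: 0 + 26 + 0 + 8 − 61 = -£27 billion.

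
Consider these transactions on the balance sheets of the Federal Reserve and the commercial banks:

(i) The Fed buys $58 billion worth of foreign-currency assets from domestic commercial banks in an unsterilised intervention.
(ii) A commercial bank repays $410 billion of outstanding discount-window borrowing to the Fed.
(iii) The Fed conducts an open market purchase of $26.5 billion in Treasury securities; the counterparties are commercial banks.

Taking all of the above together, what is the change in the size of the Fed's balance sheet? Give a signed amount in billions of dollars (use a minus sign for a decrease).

FX purchase $58 billion: a Fed asset is acquired → +$58B.
Discount-window repayment $410 billion: a Fed asset is shed → −$410B.
OMO purchase (from banks) $26.5 billion: a Fed asset is acquired → +$26.5B.
Net: 58 − 410 + 26.5 = -$325.5 billion.

-$325.5 billion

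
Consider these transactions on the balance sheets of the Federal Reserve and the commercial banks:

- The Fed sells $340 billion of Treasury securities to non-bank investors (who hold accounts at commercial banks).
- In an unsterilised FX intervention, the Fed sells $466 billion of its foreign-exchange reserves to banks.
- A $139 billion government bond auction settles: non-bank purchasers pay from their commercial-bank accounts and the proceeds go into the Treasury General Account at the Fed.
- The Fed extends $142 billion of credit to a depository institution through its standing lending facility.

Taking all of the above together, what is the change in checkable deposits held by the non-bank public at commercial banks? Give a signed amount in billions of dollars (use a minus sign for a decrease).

-$479 billion

Asset sale (to non-banks) $340 billion: non-bank counterparties' bank balances fall → −$340B.
FX sale $466 billion: the counterparty is a bank, so public deposits are unchanged → 0.
Government account inflow $139 billion: non-bank counterparties' bank balances fall → −$139B.
Discount-window loan $142 billion: the counterparty is a bank, so public deposits are unchanged → 0.
Net: −340 + 0 − 139 + 0 = -$479 billion.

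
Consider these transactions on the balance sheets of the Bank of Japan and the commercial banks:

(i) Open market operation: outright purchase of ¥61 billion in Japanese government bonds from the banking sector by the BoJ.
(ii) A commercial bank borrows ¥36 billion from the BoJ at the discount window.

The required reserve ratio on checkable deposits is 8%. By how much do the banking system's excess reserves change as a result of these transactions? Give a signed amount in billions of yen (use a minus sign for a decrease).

OMO purchase (from banks) ¥61 billion: reserves +¥61B, deposits 0.
Discount-window loan ¥36 billion: reserves +¥36B, deposits 0.
Totals: Δreserves = +¥97B, Δdeposits = 0.
Δrequired reserves = 8% × 0 = 0.
Δexcess reserves = Δreserves − Δrequired = +¥97B − (0) = +¥97 billion.

+¥97 billion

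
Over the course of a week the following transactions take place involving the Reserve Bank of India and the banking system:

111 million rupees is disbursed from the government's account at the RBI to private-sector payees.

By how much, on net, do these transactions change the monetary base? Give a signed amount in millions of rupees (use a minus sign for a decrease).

+111 million

RBI balance sheet:
  Assets:      no change
  Liabilities: Bank reserves +111M, Government deposits −111M
Monetary base = currency + reserves: 0 + (+111M) = +111 million.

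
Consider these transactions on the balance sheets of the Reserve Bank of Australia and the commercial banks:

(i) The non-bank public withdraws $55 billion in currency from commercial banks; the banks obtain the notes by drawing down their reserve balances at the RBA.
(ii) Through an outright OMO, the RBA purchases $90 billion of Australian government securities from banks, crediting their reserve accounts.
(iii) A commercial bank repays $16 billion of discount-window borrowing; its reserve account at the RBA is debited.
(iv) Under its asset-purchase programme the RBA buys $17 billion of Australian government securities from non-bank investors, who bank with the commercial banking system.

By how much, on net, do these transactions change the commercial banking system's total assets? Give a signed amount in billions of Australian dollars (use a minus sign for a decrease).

Currency withdrawal $55 billion: bank balance sheets shrink → −$55B.
OMO purchase (from banks) $90 billion: just an asset swap on bank balance sheets → 0.
Discount-window repayment $16 billion: bank balance sheets shrink → −$16B.
Asset purchase (from non-banks) $17 billion: bank balance sheets expand → +$17B.
Net: −55 + 0 − 16 + 17 = -$54 billion.

-$54 billion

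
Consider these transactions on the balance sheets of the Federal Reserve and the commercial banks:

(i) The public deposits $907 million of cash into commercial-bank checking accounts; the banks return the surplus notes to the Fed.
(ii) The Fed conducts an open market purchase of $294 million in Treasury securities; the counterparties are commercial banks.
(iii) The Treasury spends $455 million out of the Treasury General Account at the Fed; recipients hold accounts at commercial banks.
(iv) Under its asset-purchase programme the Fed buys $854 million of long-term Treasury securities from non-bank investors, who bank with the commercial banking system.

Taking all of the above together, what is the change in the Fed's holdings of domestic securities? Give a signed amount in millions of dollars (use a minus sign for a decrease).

+$1148 million

Fed balance sheet:
  Assets:      Securities +$1148M
  Liabilities: Bank reserves +$2510M, Currency in circulation −$907M, Government deposits −$455M
Commercial banking system:
  Assets:      Reserves at CB +$2510M, Securities −$294M
  Liabilities: Checkable deposits +$2216M
So the change in the Fed's holdings of domestic securities is +$1148 million.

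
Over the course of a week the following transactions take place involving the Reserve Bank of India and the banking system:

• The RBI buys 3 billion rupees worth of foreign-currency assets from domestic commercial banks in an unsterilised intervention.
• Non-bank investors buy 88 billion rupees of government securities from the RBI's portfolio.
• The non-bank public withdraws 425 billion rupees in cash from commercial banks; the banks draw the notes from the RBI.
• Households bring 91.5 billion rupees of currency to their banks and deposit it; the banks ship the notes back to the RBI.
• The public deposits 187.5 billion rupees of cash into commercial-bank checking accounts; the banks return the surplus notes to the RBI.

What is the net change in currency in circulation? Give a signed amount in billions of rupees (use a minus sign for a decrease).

RBI balance sheet:
  Assets:      Securities −88B, Foreign assets +3B
  Liabilities: Bank reserves −231B, Currency in circulation +146B
Commercial banking system:
  Assets:      Reserves at CB −231B, Foreign assets −3B
  Liabilities: Checkable deposits −234B
So the change in currency in circulation is +146 billion.

+146 billion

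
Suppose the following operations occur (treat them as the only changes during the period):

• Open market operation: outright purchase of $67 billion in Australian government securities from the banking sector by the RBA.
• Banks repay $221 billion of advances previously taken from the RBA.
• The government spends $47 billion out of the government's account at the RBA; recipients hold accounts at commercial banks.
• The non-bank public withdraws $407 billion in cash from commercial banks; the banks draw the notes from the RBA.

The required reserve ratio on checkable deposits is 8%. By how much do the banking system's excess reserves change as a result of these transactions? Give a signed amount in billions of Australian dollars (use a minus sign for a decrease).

-$485.2 billion

OMO purchase (from banks) $67 billion: reserves +$67B, deposits 0.
Discount-window repayment $221 billion: reserves −$221B, deposits 0.
Government spending $47 billion: reserves +$47B, deposits +$47B.
Currency withdrawal $407 billion: reserves −$407B, deposits −$407B.
Totals: Δreserves = −$514B, Δdeposits = −$360B.
Δrequired reserves = 8% × −$360B = −$28.8B.
Δexcess reserves = Δreserves − Δrequired = −$514B − (−$28.8B) = -$485.2 billion.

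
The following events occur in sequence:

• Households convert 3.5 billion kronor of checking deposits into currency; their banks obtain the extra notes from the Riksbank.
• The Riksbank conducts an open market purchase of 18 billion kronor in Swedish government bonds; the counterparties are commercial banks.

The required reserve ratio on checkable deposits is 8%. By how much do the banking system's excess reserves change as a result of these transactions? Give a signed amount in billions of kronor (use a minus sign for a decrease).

+14.78 billion

Currency withdrawal 3.5 billion kronor: reserves −3.5B, deposits −3.5B.
OMO purchase (from banks) 18 billion kronor: reserves +18B, deposits 0.
Totals: Δreserves = +14.5B, Δdeposits = −3.5B.
Δrequired reserves = 8% × −3.5B = −0.28B.
Δexcess reserves = Δreserves − Δrequired = +14.5B − (−0.28B) = +14.78 billion.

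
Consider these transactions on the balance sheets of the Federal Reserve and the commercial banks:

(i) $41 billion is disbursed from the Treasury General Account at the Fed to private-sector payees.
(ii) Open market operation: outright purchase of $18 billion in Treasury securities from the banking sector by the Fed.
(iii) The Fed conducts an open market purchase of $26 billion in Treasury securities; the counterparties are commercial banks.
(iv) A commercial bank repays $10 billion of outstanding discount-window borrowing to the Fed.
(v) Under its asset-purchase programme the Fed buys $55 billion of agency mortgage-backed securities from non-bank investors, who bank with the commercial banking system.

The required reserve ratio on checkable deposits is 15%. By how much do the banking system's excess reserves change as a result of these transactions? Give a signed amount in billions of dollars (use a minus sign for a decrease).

Government spending $41 billion: reserves +$41B, deposits +$41B.
OMO purchase (from banks) $18 billion: reserves +$18B, deposits 0.
OMO purchase (from banks) $26 billion: reserves +$26B, deposits 0.
Discount-window repayment $10 billion: reserves −$10B, deposits 0.
Asset purchase (from non-banks) $55 billion: reserves +$55B, deposits +$55B.
Totals: Δreserves = +$130B, Δdeposits = +$96B.
Δrequired reserves = 15% × +$96B = +$14.4B.
Δexcess reserves = Δreserves − Δrequired = +$130B − (+$14.4B) = +$115.6 billion.

+$115.6 billion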